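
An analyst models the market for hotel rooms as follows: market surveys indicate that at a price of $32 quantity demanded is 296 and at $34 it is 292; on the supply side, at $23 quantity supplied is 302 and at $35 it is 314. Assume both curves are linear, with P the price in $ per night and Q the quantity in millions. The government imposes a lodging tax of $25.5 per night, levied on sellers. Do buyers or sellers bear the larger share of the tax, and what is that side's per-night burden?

Sellers bear the larger share: $17 per night.

Demand slope: (292 − 296)/(34 − 32) = -2, so Qd = 360 − 2P.
Supply slope: (314 − 302)/(35 − 23) = 1, so Qs = P + 279.
Without the tax, 360 − 2P = P + 279 gives 3P = 81, so P* = $27 and Q* = 306.
With the tax collected from sellers, supply shifts: Qs = (P − 25.5) + 279.
New equilibrium: buyers pay $35.5, sellers receive $10, Q = 289. (Wedge: Pb − Ps = 25.5.)
Per-night burden: buyers $8.5, sellers $17.
Sellers take the larger share because supply is less price-elastic here (demand slope 2 vs supply slope 1).
The less price-elastic side of the market bears the larger share of a per-unit tax.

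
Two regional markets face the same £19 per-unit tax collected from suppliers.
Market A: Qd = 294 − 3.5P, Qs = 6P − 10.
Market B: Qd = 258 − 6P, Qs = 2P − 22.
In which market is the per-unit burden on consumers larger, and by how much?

Market A: pre-tax P* = £32, Q* = 182; post-tax Q = 140; per-unit burden on consumers = £12.
Market B: pre-tax P* = £35, Q* = 48; post-tax Q = 19.5; per-unit burden on consumers = £4.75.
Difference: £12 vs £4.75 → market A is larger by £7.25.

Market A, by £7.25.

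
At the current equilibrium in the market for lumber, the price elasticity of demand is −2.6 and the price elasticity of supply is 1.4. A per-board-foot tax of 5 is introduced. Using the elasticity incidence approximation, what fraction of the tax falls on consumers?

Incidence ratio: consumers' share ≈ εs / (εs + |εd|) = 1.4 / (1.4 + 2.6) = 0.35.
Supply is the less elastic side, so consumers bear the smaller share.

Consumers' share ≈ 0.35.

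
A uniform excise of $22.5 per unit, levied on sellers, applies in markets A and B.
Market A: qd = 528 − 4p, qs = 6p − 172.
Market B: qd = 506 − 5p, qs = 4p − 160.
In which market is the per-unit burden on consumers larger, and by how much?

Market A: pre-tax p* = $70, q* = 248; post-tax q = 194; per-unit burden on consumers = $13.5.
Market B: pre-tax p* = $74, q* = 136; post-tax q = 86; per-unit burden on consumers = $10.
Difference: $13.5 vs $10 → market A is larger by $3.5.

Market A, by $3.5.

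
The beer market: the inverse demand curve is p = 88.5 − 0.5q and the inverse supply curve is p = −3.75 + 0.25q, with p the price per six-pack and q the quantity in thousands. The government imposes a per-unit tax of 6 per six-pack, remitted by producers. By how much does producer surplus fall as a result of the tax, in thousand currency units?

Rewrite in direct form: qd = 177 − 2p and qs = 4p + 15.
Before the tax: set 177 − 2p = 4p + 15 → p* = 27, q* = 123.
With the tax collected from producers, supply shifts: qs = 4(p − 6) + 15.
New equilibrium: buyers pay 31, producers receive 25, q = 115. (Wedge: pb − ps = 6.)
ΔPS is the trapezoid between Q = 115 and Q = 123 of height 2: ½ · (123 + 115) · 2 = 238.

Producer surplus falls by 238 thousand.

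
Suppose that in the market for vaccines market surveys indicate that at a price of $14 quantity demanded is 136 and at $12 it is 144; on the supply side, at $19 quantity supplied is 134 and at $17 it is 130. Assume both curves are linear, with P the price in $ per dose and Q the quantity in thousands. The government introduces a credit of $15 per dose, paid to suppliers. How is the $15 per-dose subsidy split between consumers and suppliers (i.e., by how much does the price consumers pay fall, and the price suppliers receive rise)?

Demand slope: (144 − 136)/(12 − 14) = -4, so Qd = 192 − 4P.
Supply slope: (130 − 134)/(17 − 19) = 2, so Qs = 2P + 96.
Before the subsidy: set 192 − 4P = 2P + 96 → P* = $16, Q* = 128.
With a per-unit subsidy paid to suppliers, each receives P + 15 per unit sold, so supply becomes Qs = 2(P + 15) + 96.
Solving gives Q = 148 with consumers paying $11 and suppliers receiving $26 (the $15 wedge).
Gain to consumers: $5; to suppliers: $10. (They sum to $15.)

Consumers gain $5 per dose; suppliers gain $10 per dose.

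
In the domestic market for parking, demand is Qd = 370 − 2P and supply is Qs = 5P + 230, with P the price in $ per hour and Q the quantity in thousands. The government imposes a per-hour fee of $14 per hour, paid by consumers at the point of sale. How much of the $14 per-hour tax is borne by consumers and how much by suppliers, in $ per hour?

Consumers bear $10 per hour; suppliers bear $4 per hour.

Before the tax: set 370 − 2P = 5P + 230 → P* = $20, Q* = 330.
With the tax collected from consumers, demand (in seller-price terms) shifts: Qd = 370 − 2(P + 14).
New equilibrium: consumers pay $30, suppliers receive $16, Q = 310. (Wedge: Pb − Ps = 14.)
Burden on consumers: $10; on suppliers: $4. (They sum to $14.)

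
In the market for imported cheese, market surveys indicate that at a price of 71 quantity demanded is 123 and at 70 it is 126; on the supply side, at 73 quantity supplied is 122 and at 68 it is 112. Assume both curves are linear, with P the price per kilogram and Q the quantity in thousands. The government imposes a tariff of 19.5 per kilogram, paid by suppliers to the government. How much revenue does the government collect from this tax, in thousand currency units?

Tax revenue = 1883.7 thousand.

Demand slope: (126 − 123)/(70 − 71) = -3, so Qd = 336 − 3P.
Supply slope: (112 − 122)/(68 − 73) = 2, so Qs = 2P − 24.
Before the tax: set 336 − 3P = 2P − 24 → P* = 72, Q* = 120.
With the tax collected from suppliers, supply shifts: Qs = 2(P − 19.5) − 24.
Solving gives Q = 96.6 with buyers paying 79.8 and suppliers receiving 60.3 (the 19.5 wedge).
Revenue = t · Q = 19.5 · 96.6 = 1883.7.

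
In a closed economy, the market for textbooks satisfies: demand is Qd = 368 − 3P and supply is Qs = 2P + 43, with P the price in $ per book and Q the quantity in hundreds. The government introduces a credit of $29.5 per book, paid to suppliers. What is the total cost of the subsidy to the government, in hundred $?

Without the subsidy, 368 − 3P = 2P + 43 gives 5P = 325, so P* = $65 and Q* = 173.
With a per-unit subsidy paid to suppliers, each receives P + 29.5 per unit sold, so supply becomes Qs = 2(P + 29.5) + 43.
Solving gives Q = 208.4 with consumers paying $53.2 and suppliers receiving $82.7 (the $29.5 wedge).
Outlay = t · Q = 29.5 · 208.4 = $6147.8.

Government outlay = $6147.8 hundred.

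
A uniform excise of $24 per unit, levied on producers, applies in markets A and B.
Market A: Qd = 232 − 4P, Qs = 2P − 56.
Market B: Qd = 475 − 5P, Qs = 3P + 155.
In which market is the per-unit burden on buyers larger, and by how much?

Market A: pre-tax P* = $48, Q* = 40; post-tax Q = 8; per-unit burden on buyers = $8.
Market B: pre-tax P* = $40, Q* = 275; post-tax Q = 230; per-unit burden on buyers = $9.
Difference: $8 vs $9 → market B is larger by $1.

Market B, by $1.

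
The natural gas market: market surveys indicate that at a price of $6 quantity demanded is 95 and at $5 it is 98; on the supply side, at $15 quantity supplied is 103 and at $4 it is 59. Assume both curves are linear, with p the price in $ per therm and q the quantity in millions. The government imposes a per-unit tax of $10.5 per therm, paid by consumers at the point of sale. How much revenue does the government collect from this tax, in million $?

Demand slope: (98 − 95)/(5 − 6) = -3, so qd = 113 − 3p.
Supply slope: (59 − 103)/(4 − 15) = 4, so qs = 4p + 43.
Without the tax, 113 − 3p = 4p + 43 gives 7p = 70, so p* = $10 and q* = 83.
With the tax collected from consumers, demand (in seller-price terms) shifts: qd = 113 − 3(p + 10.5).
Solving gives q = 65 with consumers paying $16 and suppliers receiving $5.5 (the $10.5 wedge).
Revenue = t · Q = 10.5 · 65 = $682.5.

Tax revenue = $682.5 million.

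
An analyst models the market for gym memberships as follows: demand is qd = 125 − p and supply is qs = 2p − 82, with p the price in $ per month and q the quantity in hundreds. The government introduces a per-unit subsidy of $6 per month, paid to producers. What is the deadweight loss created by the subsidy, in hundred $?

Deadweight loss = $12 hundred.

Without the subsidy, 125 − p = 2p − 82 gives 3p = 207, so p* = $69 and q* = 56.
With a per-unit subsidy paid to producers, each receives p + 6 per unit sold, so supply becomes qs = 2(p + 6) − 82.
New equilibrium: consumers pay $65, producers receive $71, q = 60. (Wedge: pb − ps = −6.)
Quantity rises by |ΔQ| = |56 − 60| = 4.
DWL = ½ · t · |ΔQ| = ½ · 6 · 4 = $12.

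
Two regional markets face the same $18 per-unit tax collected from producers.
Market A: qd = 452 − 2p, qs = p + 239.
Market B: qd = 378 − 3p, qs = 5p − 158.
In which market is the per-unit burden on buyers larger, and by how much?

Market B, by $5.25.

Market A: pre-tax p* = $71, q* = 310; post-tax q = 298; per-unit burden on buyers = $6.
Market B: pre-tax p* = $67, q* = 177; post-tax q = 143.25; per-unit burden on buyers = $11.25.
Difference: $6 vs $11.25 → market B is larger by $5.25.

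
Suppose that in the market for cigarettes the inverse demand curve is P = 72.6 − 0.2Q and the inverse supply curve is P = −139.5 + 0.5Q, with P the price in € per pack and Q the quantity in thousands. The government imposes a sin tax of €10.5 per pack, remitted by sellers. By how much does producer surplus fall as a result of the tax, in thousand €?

Inverting to Q(P) form: Qd = 363 − 5P; Qs = 2P + 279.
Without the tax, 363 − 5P = 2P + 279 gives 7P = 84, so P* = €12 and Q* = 303.
With the tax collected from sellers, supply shifts: Qs = 2(P − 10.5) + 279.
New equilibrium: buyers pay €15, sellers receive €4.5, Q = 288. (Wedge: Pb − Ps = 10.5.)
ΔPS is the trapezoid between Q = 288 and Q = 303 of height €7.5: ½ · (303 + 288) · 7.5 = €2216.25.

Producer surplus falls by €2216.25 thousand.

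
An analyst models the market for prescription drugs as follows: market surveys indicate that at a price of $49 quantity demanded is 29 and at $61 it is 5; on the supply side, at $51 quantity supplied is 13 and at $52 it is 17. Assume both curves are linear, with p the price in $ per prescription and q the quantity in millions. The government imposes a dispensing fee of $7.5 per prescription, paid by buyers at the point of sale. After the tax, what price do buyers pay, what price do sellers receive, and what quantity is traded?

Buyers pay $58; sellers receive $50.5; quantity = 11.

Demand slope: (5 − 29)/(61 − 49) = -2, so qd = 127 − 2p.
Supply slope: (17 − 13)/(52 − 51) = 4, so qs = 4p − 191.
Before the tax: set 127 − 2p = 4p − 191 → p* = $53, q* = 21.
With the tax collected from buyers, demand (in seller-price terms) shifts: qd = 127 − 2(p + 7.5).
New equilibrium: buyers pay $58, sellers receive $50.5, q = 11. (Wedge: pb − ps = 7.5.)
The less price-elastic side of the market bears the larger share of a per-unit tax.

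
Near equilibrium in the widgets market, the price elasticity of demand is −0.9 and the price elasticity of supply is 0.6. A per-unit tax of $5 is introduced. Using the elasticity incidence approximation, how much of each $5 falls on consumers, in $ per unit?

Consumers bear ≈ $2 per unit.

Incidence ratio: consumers' share ≈ εs / (εs + |εd|) = 0.6 / (0.6 + 0.9) = 0.4.
So consumers bear ≈ 0.4 × $5 = $2; producers bear $3.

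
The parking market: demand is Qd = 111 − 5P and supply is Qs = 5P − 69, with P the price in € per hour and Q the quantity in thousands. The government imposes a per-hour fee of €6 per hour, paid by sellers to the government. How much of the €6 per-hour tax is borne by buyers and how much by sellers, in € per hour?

Before the tax: set 111 − 5P = 5P − 69 → P* = €18, Q* = 21.
With the tax collected from sellers, supply shifts: Qs = 5(P − 6) − 69.
Solving gives Q = 6 with buyers paying €21 and sellers receiving €15 (the €6 wedge).
Burden on buyers: €3; on sellers: €3. (They sum to €6.)
The less price-elastic side of the market bears the larger share of a per-unit tax.

Buyers bear €3 per hour; sellers bear €3 per hour.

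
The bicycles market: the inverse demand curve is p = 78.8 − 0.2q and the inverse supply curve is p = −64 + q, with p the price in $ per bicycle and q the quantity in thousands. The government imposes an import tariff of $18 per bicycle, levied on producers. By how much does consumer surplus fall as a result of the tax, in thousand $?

Consumer surplus falls by $334.5 thousand.

Rewrite in direct form: qd = 394 − 5p and qs = p + 64.
Before the tax: set 394 − 5p = p + 64 → p* = $55, q* = 119.
With the tax collected from producers, supply shifts: qs = (p − 18) + 64.
Solving gives q = 104 with buyers paying $58 and producers receiving $40 (the $18 wedge).
ΔCS is the trapezoid between Q = 104 and Q = 119 of height $3: ½ · (119 + 104) · 3 = $334.5.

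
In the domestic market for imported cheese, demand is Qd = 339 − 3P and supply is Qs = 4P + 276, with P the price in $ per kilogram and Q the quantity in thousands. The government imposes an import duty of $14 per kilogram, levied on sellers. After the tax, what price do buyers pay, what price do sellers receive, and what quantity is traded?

Without the tax, 339 − 3P = 4P + 276 gives 7P = 63, so P* = $9 and Q* = 312.
With the tax collected from sellers, supply shifts: Qs = 4(P − 14) + 276.
Solving gives Q = 288 with buyers paying $17 and sellers receiving $3 (the $14 wedge).
The less price-elastic side of the market bears the larger share of a per-unit tax.

Buyers pay $17; sellers receive $3; quantity = 288.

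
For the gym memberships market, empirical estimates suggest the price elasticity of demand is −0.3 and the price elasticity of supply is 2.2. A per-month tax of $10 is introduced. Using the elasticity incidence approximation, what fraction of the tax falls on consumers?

Consumers' share ≈ 0.88.

Incidence ratio: consumers' share ≈ εs / (εs + |εd|) = 2.2 / (2.2 + 0.3) = 0.88.
Supply is the more elastic side, so consumers bear the larger share.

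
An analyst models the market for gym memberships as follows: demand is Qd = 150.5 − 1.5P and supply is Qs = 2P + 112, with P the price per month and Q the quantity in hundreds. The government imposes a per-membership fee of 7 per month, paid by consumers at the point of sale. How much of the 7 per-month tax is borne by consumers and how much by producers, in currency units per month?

Consumers bear 4 per month; producers bear 3 per month.

Before the tax: set 150.5 − 1.5P = 2P + 112 → P* = 11, Q* = 134.
With the tax collected from consumers, demand (in seller-price terms) shifts: Qd = 150.5 − 1.5(P + 7).
Solving gives Q = 128 with consumers paying 15 and producers receiving 8 (the 7 wedge).
Burden on consumers: 4; on producers: 3. (They sum to 7.)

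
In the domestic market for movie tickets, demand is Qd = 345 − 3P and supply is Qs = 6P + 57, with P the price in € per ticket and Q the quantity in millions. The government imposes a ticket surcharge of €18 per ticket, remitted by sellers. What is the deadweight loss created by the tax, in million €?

Without the tax, 345 − 3P = 6P + 57 gives 9P = 288, so P* = €32 and Q* = 249.
With the tax collected from sellers, supply shifts: Qs = 6(P − 18) + 57.
Solving gives Q = 213 with consumers paying €44 and sellers receiving €26 (the €18 wedge).
Quantity falls by |ΔQ| = |249 − 213| = 36.
DWL = ½ · t · |ΔQ| = ½ · 18 · 36 = €324.

Deadweight loss = €324 million.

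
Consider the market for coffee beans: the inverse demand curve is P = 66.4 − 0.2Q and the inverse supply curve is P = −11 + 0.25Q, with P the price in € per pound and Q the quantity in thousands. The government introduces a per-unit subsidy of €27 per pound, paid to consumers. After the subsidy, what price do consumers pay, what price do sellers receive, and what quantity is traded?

Rewrite in direct form: Qd = 332 − 5P and Qs = 4P + 44.
Before the subsidy: set 332 − 5P = 4P + 44 → P* = €32, Q* = 172.
With a per-unit subsidy paid to consumers, each effectively pays P − 27, so demand becomes Qd = 332 − 5(P − 27).
New equilibrium: consumers pay €20, sellers receive €47, Q = 232. (Wedge: Pb − Ps = −27.)

Consumers pay €20; sellers receive €47; quantity = 232.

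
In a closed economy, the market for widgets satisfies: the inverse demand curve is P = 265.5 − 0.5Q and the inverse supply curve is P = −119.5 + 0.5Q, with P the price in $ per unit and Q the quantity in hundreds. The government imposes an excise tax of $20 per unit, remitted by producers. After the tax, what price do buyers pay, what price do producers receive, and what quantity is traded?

Inverting to Q(P) form: Qd = 531 − 2P; Qs = 2P + 239.
Without the tax, 531 − 2P = 2P + 239 gives 4P = 292, so P* = $73 and Q* = 385.
With the tax collected from producers, supply shifts: Qs = 2(P − 20) + 239.
Solving gives Q = 365 with buyers paying $83 and producers receiving $63 (the $20 wedge).
The less price-elastic side of the market bears the larger share of a per-unit tax.

Buyers pay $83; producers receive $63; quantity = 365.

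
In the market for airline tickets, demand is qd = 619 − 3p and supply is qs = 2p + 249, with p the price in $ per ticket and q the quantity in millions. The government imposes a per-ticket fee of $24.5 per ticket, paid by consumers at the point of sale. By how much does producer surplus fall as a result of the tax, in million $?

Producer surplus falls by $5619.81 million.

Without the tax, 619 − 3p = 2p + 249 gives 5p = 370, so p* = $74 and q* = 397.
With the tax collected from consumers, demand (in seller-price terms) shifts: qd = 619 − 3(p + 24.5).
Solving gives q = 367.6 with consumers paying $83.8 and sellers receiving $59.3 (the $24.5 wedge).
ΔPS is the trapezoid between Q = 367.6 and Q = 397 of height $14.7: ½ · (397 + 367.6) · 14.7 = $5619.81.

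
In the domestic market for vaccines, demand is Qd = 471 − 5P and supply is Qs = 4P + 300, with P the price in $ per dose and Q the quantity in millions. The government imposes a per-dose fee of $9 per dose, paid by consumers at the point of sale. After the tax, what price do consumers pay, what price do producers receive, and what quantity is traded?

Without the tax, 471 − 5P = 4P + 300 gives 9P = 171, so P* = $19 and Q* = 376.
With the tax collected from consumers, demand (in seller-price terms) shifts: Qd = 471 − 5(P + 9).
New equilibrium: consumers pay $23, producers receive $14, Q = 356. (Wedge: Pb − Ps = 9.)

Consumers pay $23; producers receive $14; quantity = 356.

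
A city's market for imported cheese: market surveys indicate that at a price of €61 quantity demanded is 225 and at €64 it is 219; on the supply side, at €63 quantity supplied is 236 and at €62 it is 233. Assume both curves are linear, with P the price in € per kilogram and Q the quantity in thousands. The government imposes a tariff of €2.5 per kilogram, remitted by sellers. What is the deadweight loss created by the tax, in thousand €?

Deadweight loss = €3.75 thousand.

Demand slope: (219 − 225)/(64 − 61) = -2, so Qd = 347 − 2P.
Supply slope: (233 − 236)/(62 − 63) = 3, so Qs = 3P + 47.
Before the tax: set 347 − 2P = 3P + 47 → P* = €60, Q* = 227.
With the tax collected from sellers, supply shifts: Qs = 3(P − 2.5) + 47.
New equilibrium: buyers pay €61.5, sellers receive €59, Q = 224. (Wedge: Pb − Ps = 2.5.)
Quantity falls by |ΔQ| = |227 − 224| = 3.
DWL = ½ · t · |ΔQ| = ½ · 2.5 · 3 = €3.75.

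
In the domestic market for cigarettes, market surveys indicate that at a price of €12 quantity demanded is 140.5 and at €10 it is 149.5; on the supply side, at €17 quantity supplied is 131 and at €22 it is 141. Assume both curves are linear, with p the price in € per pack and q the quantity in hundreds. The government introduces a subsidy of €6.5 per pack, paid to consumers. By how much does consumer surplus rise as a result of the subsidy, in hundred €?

Consumer surplus rises by €263 hundred.

Demand slope: (149.5 − 140.5)/(10 − 12) = -4.5, so qd = 194.5 − 4.5p.
Supply slope: (141 − 131)/(22 − 17) = 2, so qs = 2p + 97.
Without the subsidy, 194.5 − 4.5p = 2p + 97 gives 6.5p = 97.5, so p* = €15 and q* = 127.
With a per-unit subsidy paid to consumers, each effectively pays p − 6.5, so demand becomes qd = 194.5 − 4.5(p − 6.5).
Solving gives q = 136 with consumers paying €13 and producers receiving €19.5 (the €6.5 wedge).
ΔCS is the trapezoid between Q = 136 and Q = 127 of height €2: ½ · (127 + 136) · 2 = €263.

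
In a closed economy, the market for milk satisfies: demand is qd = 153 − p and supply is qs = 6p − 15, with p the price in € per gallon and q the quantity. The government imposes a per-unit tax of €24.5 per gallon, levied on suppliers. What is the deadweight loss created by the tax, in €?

Before the tax: set 153 − p = 6p − 15 → p* = €24, q* = 129.
With the tax collected from suppliers, supply shifts: qs = 6(p − 24.5) − 15.
Solving gives q = 108 with consumers paying €45 and suppliers receiving €20.5 (the €24.5 wedge).
Quantity falls by |ΔQ| = |129 − 108| = 21.
DWL = ½ · t · |ΔQ| = ½ · 24.5 · 21 = €257.25.

Deadweight loss = €257.25.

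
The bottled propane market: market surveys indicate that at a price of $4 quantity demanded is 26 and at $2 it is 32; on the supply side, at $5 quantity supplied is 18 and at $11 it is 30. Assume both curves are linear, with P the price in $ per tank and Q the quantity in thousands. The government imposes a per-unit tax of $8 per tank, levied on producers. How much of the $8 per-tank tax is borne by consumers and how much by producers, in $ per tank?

Consumers bear $3.2 per tank; producers bear $4.8 per tank.

Demand slope: (32 − 26)/(2 − 4) = -3, so Qd = 38 − 3P.
Supply slope: (30 − 18)/(11 − 5) = 2, so Qs = 2P + 8.
Without the tax, 38 − 3P = 2P + 8 gives 5P = 30, so P* = $6 and Q* = 20.
With the tax collected from producers, supply shifts: Qs = 2(P − 8) + 8.
New equilibrium: consumers pay $9.2, producers receive $1.2, Q = 10.4. (Wedge: Pb − Ps = 8.)
Burden on consumers: $3.2; on producers: $4.8. (They sum to $8.)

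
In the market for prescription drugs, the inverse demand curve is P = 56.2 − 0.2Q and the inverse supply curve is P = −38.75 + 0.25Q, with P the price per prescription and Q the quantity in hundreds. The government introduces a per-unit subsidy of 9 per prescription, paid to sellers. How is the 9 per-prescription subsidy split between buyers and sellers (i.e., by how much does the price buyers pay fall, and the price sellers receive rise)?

Rewrite in direct form: Qd = 281 − 5P and Qs = 4P + 155.
Before the subsidy: set 281 − 5P = 4P + 155 → P* = 14, Q* = 211.
With a per-unit subsidy paid to sellers, each receives P + 9 per unit sold, so supply becomes Qs = 4(P + 9) + 155.
New equilibrium: buyers pay 10, sellers receive 19, Q = 231. (Wedge: Pb − Ps = −9.)
Gain to buyers: 4; to sellers: 5. (They sum to 9.)

Buyers gain 4 per prescription; sellers gain 5 per prescription.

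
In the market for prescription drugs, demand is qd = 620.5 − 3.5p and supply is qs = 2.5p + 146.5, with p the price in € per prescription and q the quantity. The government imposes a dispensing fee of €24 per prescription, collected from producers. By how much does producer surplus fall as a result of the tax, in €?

Without the tax, 620.5 − 3.5p = 2.5p + 146.5 gives 6p = 474, so p* = €79 and q* = 344.
With the tax collected from producers, supply shifts: qs = 2.5(p − 24) + 146.5.
New equilibrium: buyers pay €89, producers receive €65, q = 309. (Wedge: pb − ps = 24.)
ΔPS is the trapezoid between Q = 309 and Q = 344 of height €14: ½ · (344 + 309) · 14 = €4571.

Producer surplus falls by €4571.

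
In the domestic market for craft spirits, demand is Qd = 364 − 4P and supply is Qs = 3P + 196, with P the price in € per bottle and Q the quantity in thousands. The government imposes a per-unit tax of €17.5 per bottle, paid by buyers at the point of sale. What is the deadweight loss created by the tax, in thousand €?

Before the tax: set 364 − 4P = 3P + 196 → P* = €24, Q* = 268.
With the tax collected from buyers, demand (in seller-price terms) shifts: Qd = 364 − 4(P + 17.5).
Solving gives Q = 238 with buyers paying €31.5 and suppliers receiving €14 (the €17.5 wedge).
Quantity falls by |ΔQ| = |268 − 238| = 30.
DWL = ½ · t · |ΔQ| = ½ · 17.5 · 30 = €262.5.

Deadweight loss = €262.5 thousand.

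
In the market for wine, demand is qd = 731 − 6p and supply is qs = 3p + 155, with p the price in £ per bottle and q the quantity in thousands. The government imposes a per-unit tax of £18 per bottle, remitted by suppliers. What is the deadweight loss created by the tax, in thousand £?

Deadweight loss = £324 thousand.

Without the tax, 731 − 6p = 3p + 155 gives 9p = 576, so p* = £64 and q* = 347.
With the tax collected from suppliers, supply shifts: qs = 3(p − 18) + 155.
Solving gives q = 311 with buyers paying £70 and suppliers receiving £52 (the £18 wedge).
Quantity falls by |ΔQ| = |347 − 311| = 36.
DWL = ½ · t · |ΔQ| = ½ · 18 · 36 = £324.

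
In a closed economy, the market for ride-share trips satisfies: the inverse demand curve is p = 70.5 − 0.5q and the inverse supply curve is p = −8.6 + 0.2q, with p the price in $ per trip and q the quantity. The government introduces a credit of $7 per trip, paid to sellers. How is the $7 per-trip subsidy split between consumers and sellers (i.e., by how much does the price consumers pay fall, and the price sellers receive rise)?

Consumers gain $5 per trip; sellers gain $2 per trip.

Inverting to q(p) form: qd = 141 − 2p; qs = 5p + 43.
Without the subsidy, 141 − 2p = 5p + 43 gives 7p = 98, so p* = $14 and q* = 113.
With a per-unit subsidy paid to sellers, each receives p + 7 per unit sold, so supply becomes qs = 5(p + 7) + 43.
Solving gives q = 123 with consumers paying $9 and sellers receiving $16 (the $7 wedge).
Gain to consumers: $5; to sellers: $2. (They sum to $7.)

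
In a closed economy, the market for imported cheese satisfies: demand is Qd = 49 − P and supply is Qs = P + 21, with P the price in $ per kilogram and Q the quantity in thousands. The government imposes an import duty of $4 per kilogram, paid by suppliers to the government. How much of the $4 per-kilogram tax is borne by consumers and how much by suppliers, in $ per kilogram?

Consumers bear $2 per kilogram; suppliers bear $2 per kilogram.

Before the tax: set 49 − P = P + 21 → P* = $14, Q* = 35.
With the tax collected from suppliers, supply shifts: Qs = (P − 4) + 21.
New equilibrium: consumers pay $16, suppliers receive $12, Q = 33. (Wedge: Pb − Ps = 4.)
Burden on consumers: $2; on suppliers: $2. (They sum to $4.)
The less price-elastic side of the market bears the larger share of a per-unit tax.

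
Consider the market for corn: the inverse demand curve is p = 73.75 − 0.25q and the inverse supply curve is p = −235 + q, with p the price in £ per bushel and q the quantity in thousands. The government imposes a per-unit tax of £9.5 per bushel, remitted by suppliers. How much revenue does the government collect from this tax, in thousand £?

Rewrite in direct form: qd = 295 − 4p and qs = p + 235.
Without the tax, 295 − 4p = p + 235 gives 5p = 60, so p* = £12 and q* = 247.
With the tax collected from suppliers, supply shifts: qs = (p − 9.5) + 235.
New equilibrium: consumers pay £13.9, suppliers receive £4.4, q = 239.4. (Wedge: pb − ps = 9.5.)
Revenue = t · Q = 9.5 · 239.4 = £2274.3.

Tax revenue = £2274.3 thousand.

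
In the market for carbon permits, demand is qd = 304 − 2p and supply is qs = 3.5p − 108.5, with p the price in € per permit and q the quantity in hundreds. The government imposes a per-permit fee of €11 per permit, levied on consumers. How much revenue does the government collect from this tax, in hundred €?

Before the tax: set 304 − 2p = 3.5p − 108.5 → p* = €75, q* = 154.
With the tax collected from consumers, demand (in seller-price terms) shifts: qd = 304 − 2(p + 11).
Solving gives q = 140 with consumers paying €82 and sellers receiving €71 (the €11 wedge).
Revenue = t · Q = 11 · 140 = €1540.

Tax revenue = €1540 hundred.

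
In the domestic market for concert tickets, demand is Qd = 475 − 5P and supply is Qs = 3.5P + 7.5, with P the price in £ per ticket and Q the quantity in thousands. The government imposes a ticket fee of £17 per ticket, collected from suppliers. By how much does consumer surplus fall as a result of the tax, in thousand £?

Before the tax: set 475 − 5P = 3.5P + 7.5 → P* = £55, Q* = 200.
With the tax collected from suppliers, supply shifts: Qs = 3.5(P − 17) + 7.5.
Solving gives Q = 165 with consumers paying £62 and suppliers receiving £45 (the £17 wedge).
ΔCS is the trapezoid between Q = 165 and Q = 200 of height £7: ½ · (200 + 165) · 7 = £1277.5.

Consumer surplus falls by £1277.5 thousand.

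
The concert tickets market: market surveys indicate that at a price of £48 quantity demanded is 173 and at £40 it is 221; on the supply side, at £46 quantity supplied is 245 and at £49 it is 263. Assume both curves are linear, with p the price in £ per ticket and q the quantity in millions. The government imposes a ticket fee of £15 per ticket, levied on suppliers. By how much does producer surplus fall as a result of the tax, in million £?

Demand slope: (221 − 173)/(40 − 48) = -6, so qd = 461 − 6p.
Supply slope: (263 − 245)/(49 − 46) = 6, so qs = 6p − 31.
Without the tax, 461 − 6p = 6p − 31 gives 12p = 492, so p* = £41 and q* = 215.
With the tax collected from suppliers, supply shifts: qs = 6(p − 15) − 31.
New equilibrium: consumers pay £48.5, suppliers receive £33.5, q = 170. (Wedge: pb − ps = 15.)
ΔPS is the trapezoid between Q = 170 and Q = 215 of height £7.5: ½ · (215 + 170) · 7.5 = £1443.75.

Producer surplus falls by £1443.75 million.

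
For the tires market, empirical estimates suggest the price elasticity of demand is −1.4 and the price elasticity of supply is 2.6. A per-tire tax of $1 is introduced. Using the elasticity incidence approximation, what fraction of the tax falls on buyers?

Incidence ratio: buyers' share ≈ εs / (εs + |εd|) = 2.6 / (2.6 + 1.4) = 0.65.
Supply is the more elastic side, so buyers bear the larger share.

Buyers' share ≈ 0.65.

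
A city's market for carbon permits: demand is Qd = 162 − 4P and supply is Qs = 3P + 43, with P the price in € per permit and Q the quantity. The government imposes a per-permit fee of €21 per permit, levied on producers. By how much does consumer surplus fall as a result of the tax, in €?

Consumer surplus falls by €684.

Before the tax: set 162 − 4P = 3P + 43 → P* = €17, Q* = 94.
With the tax collected from producers, supply shifts: Qs = 3(P − 21) + 43.
Solving gives Q = 58 with buyers paying €26 and producers receiving €5 (the €21 wedge).
ΔCS is the trapezoid between Q = 58 and Q = 94 of height €9: ½ · (94 + 58) · 9 = €684.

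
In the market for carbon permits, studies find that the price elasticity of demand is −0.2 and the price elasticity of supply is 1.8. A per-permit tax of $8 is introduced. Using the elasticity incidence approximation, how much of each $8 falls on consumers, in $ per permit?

Incidence ratio: consumers' share ≈ εs / (εs + |εd|) = 1.8 / (1.8 + 0.2) = 0.9.
So consumers bear ≈ 0.9 × $8 = $7.2; producers bear $0.8.

Consumers bear ≈ $7.2 per permit.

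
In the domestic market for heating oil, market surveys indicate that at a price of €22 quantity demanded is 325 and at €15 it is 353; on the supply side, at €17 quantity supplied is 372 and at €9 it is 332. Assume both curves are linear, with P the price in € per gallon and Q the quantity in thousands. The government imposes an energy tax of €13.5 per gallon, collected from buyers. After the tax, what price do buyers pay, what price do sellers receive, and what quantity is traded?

Buyers pay €21.5; sellers receive €8; quantity = 327.

Demand slope: (353 − 325)/(15 − 22) = -4, so Qd = 413 − 4P.
Supply slope: (332 − 372)/(9 − 17) = 5, so Qs = 5P + 287.
Before the tax: set 413 − 4P = 5P + 287 → P* = €14, Q* = 357.
With the tax collected from buyers, demand (in seller-price terms) shifts: Qd = 413 − 4(P + 13.5).
New equilibrium: buyers pay €21.5, sellers receive €8, Q = 327. (Wedge: Pb − Ps = 13.5.)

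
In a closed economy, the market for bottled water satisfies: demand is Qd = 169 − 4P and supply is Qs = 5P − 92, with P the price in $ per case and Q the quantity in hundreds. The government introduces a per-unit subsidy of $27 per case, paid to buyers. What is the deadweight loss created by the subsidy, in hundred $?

Without the subsidy, 169 − 4P = 5P − 92 gives 9P = 261, so P* = $29 and Q* = 53.
With a per-unit subsidy paid to buyers, each effectively pays P − 27, so demand becomes Qd = 169 − 4(P − 27).
Solving gives Q = 113 with buyers paying $14 and sellers receiving $41 (the $27 wedge).
Quantity rises by |ΔQ| = |53 − 113| = 60.
DWL = ½ · t · |ΔQ| = ½ · 27 · 60 = $810.

Deadweight loss = $810 hundred.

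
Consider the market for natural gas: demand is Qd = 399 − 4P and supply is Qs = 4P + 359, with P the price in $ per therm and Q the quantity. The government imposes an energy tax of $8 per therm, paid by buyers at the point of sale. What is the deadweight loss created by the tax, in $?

Deadweight loss = $64.

Without the tax, 399 − 4P = 4P + 359 gives 8P = 40, so P* = $5 and Q* = 379.
With the tax collected from buyers, demand (in seller-price terms) shifts: Qd = 399 − 4(P + 8).
New equilibrium: buyers pay $9, sellers receive $1, Q = 363. (Wedge: Pb − Ps = 8.)
Quantity falls by |ΔQ| = |379 − 363| = 16.
DWL = ½ · t · |ΔQ| = ½ · 8 · 16 = $64.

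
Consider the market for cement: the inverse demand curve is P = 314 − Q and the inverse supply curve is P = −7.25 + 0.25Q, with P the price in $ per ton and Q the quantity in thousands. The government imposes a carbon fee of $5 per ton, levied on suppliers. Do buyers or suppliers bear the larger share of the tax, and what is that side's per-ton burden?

Rewrite in direct form: Qd = 314 − P and Qs = 4P + 29.
Before the tax: set 314 − P = 4P + 29 → P* = $57, Q* = 257.
With the tax collected from suppliers, supply shifts: Qs = 4(P − 5) + 29.
New equilibrium: buyers pay $61, suppliers receive $56, Q = 253. (Wedge: Pb − Ps = 5.)
Per-ton burden: buyers $4, suppliers $1.
Buyers take the larger share because demand is less price-elastic here (demand slope 1 vs supply slope 4).
The less price-elastic side of the market bears the larger share of a per-unit tax.

Buyers bear the larger share: $4 per ton.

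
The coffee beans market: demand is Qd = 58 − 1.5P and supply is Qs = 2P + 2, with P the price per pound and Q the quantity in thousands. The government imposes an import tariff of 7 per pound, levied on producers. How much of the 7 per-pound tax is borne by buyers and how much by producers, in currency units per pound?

Without the tax, 58 − 1.5P = 2P + 2 gives 3.5P = 56, so P* = 16 and Q* = 34.
With the tax collected from producers, supply shifts: Qs = 2(P − 7) + 2.
Solving gives Q = 28 with buyers paying 20 and producers receiving 13 (the 7 wedge).
Burden on buyers: 4; on producers: 3. (They sum to 7.)
The less price-elastic side of the market bears the larger share of a per-unit tax.

Buyers bear 4 per pound; producers bear 3 per pound.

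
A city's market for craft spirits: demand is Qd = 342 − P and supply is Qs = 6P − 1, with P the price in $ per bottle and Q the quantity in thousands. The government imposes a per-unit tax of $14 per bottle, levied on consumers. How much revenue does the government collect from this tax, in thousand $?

Tax revenue = $3934 thousand.

Without the tax, 342 − P = 6P − 1 gives 7P = 343, so P* = $49 and Q* = 293.
With the tax collected from consumers, demand (in seller-price terms) shifts: Qd = 342 − (P + 14).
New equilibrium: consumers pay $61, producers receive $47, Q = 281. (Wedge: Pb − Ps = 14.)
Revenue = t · Q = 14 · 281 = $3934.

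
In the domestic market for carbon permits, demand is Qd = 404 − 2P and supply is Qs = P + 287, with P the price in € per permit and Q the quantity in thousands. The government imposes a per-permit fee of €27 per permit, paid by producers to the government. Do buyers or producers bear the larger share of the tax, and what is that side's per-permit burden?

Without the tax, 404 − 2P = P + 287 gives 3P = 117, so P* = €39 and Q* = 326.
With the tax collected from producers, supply shifts: Qs = (P − 27) + 287.
Solving gives Q = 308 with buyers paying €48 and producers receiving €21 (the €27 wedge).
Per-permit burden: buyers €9, producers €18.
Producers take the larger share because supply is less price-elastic here (demand slope 2 vs supply slope 1).
The less price-elastic side of the market bears the larger share of a per-unit tax.

Producers bear the larger share: €18 per permit.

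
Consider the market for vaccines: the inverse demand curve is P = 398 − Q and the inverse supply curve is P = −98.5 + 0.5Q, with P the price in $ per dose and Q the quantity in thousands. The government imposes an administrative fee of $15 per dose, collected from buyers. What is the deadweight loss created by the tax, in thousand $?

Rewrite in direct form: Qd = 398 − P and Qs = 2P + 197.
Without the tax, 398 − P = 2P + 197 gives 3P = 201, so P* = $67 and Q* = 331.
With the tax collected from buyers, demand (in seller-price terms) shifts: Qd = 398 − (P + 15).
New equilibrium: buyers pay $77, suppliers receive $62, Q = 321. (Wedge: Pb − Ps = 15.)
Quantity falls by |ΔQ| = |331 − 321| = 10.
DWL = ½ · t · |ΔQ| = ½ · 15 · 10 = $75.

Deadweight loss = $75 thousand.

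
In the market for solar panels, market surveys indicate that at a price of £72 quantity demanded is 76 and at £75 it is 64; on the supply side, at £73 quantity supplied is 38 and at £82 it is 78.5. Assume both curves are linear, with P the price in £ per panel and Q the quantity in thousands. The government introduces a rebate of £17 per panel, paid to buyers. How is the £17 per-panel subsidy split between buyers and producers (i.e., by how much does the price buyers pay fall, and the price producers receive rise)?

Demand slope: (64 − 76)/(75 − 72) = -4, so Qd = 364 − 4P.
Supply slope: (78.5 − 38)/(82 − 73) = 4.5, so Qs = 4.5P − 290.5.
Without the subsidy, 364 − 4P = 4.5P − 290.5 gives 8.5P = 654.5, so P* = £77 and Q* = 56.
With a per-unit subsidy paid to buyers, each effectively pays P − 17, so demand becomes Qd = 364 − 4(P − 17).
Solving gives Q = 92 with buyers paying £68 and producers receiving £85 (the £17 wedge).
Gain to buyers: £9; to producers: £8. (They sum to £17.)

Buyers gain £9 per panel; producers gain £8 per panel.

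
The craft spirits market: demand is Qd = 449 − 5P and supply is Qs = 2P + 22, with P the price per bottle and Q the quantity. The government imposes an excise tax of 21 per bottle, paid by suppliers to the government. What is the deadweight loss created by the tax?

Before the tax: set 449 − 5P = 2P + 22 → P* = 61, Q* = 144.
With the tax collected from suppliers, supply shifts: Qs = 2(P − 21) + 22.
Solving gives Q = 114 with consumers paying 67 and suppliers receiving 46 (the 21 wedge).
Quantity falls by |ΔQ| = |144 − 114| = 30.
DWL = ½ · t · |ΔQ| = ½ · 21 · 30 = 315.

Deadweight loss = 315.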